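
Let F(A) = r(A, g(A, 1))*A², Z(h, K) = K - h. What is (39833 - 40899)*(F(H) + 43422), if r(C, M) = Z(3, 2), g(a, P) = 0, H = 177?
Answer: -12891138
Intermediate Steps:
r(C, M) = -1 (r(C, M) = 2 - 1*3 = 2 - 3 = -1)
F(A) = -A²
(39833 - 40899)*(F(H) + 43422) = (39833 - 40899)*(-1*177² + 43422) = -1066*(-1*31329 + 43422) = -1066*(-31329 + 43422) = -1066*12093 = -12891138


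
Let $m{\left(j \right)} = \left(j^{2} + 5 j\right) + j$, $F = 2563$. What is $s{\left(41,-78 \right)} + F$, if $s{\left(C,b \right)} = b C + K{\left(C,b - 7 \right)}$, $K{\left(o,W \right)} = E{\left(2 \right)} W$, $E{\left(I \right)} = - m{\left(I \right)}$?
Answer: $725$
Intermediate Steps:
$m{\left(j \right)} = j^{2} + 6 j$
$E{\left(I \right)} = - I \left(6 + I\right)$
$K{\left(o,W \right)} = - 16 W$ ($K{\left(o,W \right)} = \left(-1\right) 2 \left(6 + 2\right) W = \left(-1\right) 2 \cdot 8 W = - 16 W$)
$s{\left(C,b \right)} = 112 - 16 b + C b$ ($s{\left(C,b \right)} = b C - 16 \left(b - 7\right) = C b - 16 \left(b - 7\right) = C b - 16 \left(-7 + b\right) = C b - \left(-112 + 16 b\right) = 112 - 16 b + C b$)
$s{\left(41,-78 \right)} + F = \left(112 - -1248 + 41 \left(-78\right)\right) + 2563 = \left(112 + 1248 - 3198\right) + 2563 = -1838 + 2563 = 725$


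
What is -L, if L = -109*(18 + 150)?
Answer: 18312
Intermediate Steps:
L = -18312 (L = -109*168 = -18312)
-L = -1*(-18312) = 18312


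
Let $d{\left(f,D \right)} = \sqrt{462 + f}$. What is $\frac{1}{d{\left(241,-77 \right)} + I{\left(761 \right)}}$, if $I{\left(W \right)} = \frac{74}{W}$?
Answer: $- \frac{1522}{11003151} + \frac{579121 \sqrt{703}}{407116587} \approx 0.037578$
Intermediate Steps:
$\frac{1}{d{\left(241,-77 \right)} + I{\left(761 \right)}} = \frac{1}{\sqrt{462 + 241} + \frac{74}{761}} = \frac{1}{\sqrt{703} + 74 \cdot \frac{1}{761}} = \frac{1}{\sqrt{703} + \frac{74}{761}} = \frac{1}{\frac{74}{761} + \sqrt{703}}$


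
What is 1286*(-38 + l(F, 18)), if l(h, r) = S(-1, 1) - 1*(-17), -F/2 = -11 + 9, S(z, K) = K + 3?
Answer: -21862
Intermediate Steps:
S(z, K) = 3 + K
F = 4 (F = -2*(-11 + 9) = -2*(-2) = 4)
l(h, r) = 21 (l(h, r) = (3 + 1) - 1*(-17) = 4 + 17 = 21)
1286*(-38 + l(F, 18)) = 1286*(-38 + 21) = 1286*(-17) = -21862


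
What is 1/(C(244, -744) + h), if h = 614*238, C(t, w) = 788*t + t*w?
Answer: 1/156868 ≈ 6.3748e-6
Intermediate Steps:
h = 146132
1/(C(244, -744) + h) = 1/(244*(788 - 744) + 146132) = 1/(244*44 + 146132) = 1/(10736 + 146132) = 1/156868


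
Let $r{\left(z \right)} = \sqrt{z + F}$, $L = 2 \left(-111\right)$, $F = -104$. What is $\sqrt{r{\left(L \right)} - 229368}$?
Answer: $\sqrt{-229368 + i \sqrt{326}} \approx 0.019 + 478.92 i$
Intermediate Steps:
$L = -222$
$r{\left(z \right)} = \sqrt{-104 + z}$ ($r{\left(z \right)} = \sqrt{z - 104} = \sqrt{-104 + z}$)
$\sqrt{r{\left(L \right)} - 229368} = \sqrt{\sqrt{-104 - 222} - 229368} = \sqrt{\sqrt{-326} - 229368} = \sqrt{i \sqrt{326} - 229368} = \sqrt{-229368 + i \sqrt{326}}$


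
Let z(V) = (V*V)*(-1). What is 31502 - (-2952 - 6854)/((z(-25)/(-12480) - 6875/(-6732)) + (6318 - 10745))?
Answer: 17747073576958/563403017 ≈ 31500.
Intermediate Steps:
z(V) = -V² (z(V) = V²*(-1) = -V²)
31502 - (-2952 - 6854)/((z(-25)/(-12480) - 6875/(-6732)) + (6318 - 10745)) = 31502 - (-2952 - 6854)/((-1*(-25)²/(-12480) - 6875/(-6732)) + (6318 - 10745)) = 31502 - (-9806)/((-1*625*(-1/12480) - 6875*(-1/6732)) - 4427) = 31502 - (-9806)/((-625*(-1/12480) + 625/612) - 4427) = 31502 - (-9806)/((125/2496 + 625/612) - 4427) = 31502 - (-9806)/(136375/127296 - 4427) = 31502 - (-9806)/(-563403017/127296) = 31502 - (-9806)*(-127296)/563403017 = 31502 - 1*1248264576/563403017 = 31502 - 1248264576/563403017 = 17747073576958/563403017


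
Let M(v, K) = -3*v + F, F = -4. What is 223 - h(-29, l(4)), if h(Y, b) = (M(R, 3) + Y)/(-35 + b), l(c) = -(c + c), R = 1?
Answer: 9553/43 ≈ 222.16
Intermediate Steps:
l(c) = -2*c
M(v, K) = -4 - 3*v (M(v, K) = -3*v - 4 = -4 - 3*v)
h(Y, b) = (-7 + Y)/(-35 + b) (h(Y, b) = ((-4 - 3*1) + Y)/(-35 + b) = ((-4 - 3) + Y)/(-35 + b) = (-7 + Y)/(-35 + b))
223 - h(-29, l(4)) = 223 - (-7 - 29)/(-35 - 2*4) = 223 - (-36)/(-35 - 8) = 223 - (-36)/(-43) = 223 - (-1)*(-36)/43 = 223 - 1*36/43 = 223 - 36/43 = 9553/43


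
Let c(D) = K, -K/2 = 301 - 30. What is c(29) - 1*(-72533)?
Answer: 71991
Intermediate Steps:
K = -542 (K = -2*(301 - 30) = -2*271 = -542)
c(D) = -542
c(29) - 1*(-72533) = -542 - 1*(-72533) = -542 + 72533 = 71991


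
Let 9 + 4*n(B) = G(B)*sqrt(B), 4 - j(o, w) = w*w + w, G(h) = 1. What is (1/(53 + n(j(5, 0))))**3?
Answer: 64/8615125 ≈ 7.4288e-6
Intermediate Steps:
j(o, w) = 4 - w - w**2 (j(o, w) = 4 - (w*w + w) = 4 - (w**2 + w) = 4 - (w + w**2) = 4 + (-w - w**2) = 4 - w - w**2)
n(B) = -9/4 + sqrt(B)/4 (n(B) = -9/4 + (1*sqrt(B))/4 = -9/4 + sqrt(B)/4)
(1/(53 + n(j(5, 0))))**3 = (1/(53 + (-9/4 + sqrt(4 - 1*0 - 1*0**2)/4)))**3 = (1/(53 + (-9/4 + sqrt(4 + 0 - 1*0)/4)))**3 = (1/(53 + (-9/4 + sqrt(4 + 0 + 0)/4)))**3 = (1/(53 + (-9/4 + sqrt(4)/4)))**3 = (1/(53 + (-9/4 + (1/4)*2)))**3 = (1/(53 + (-9/4 + 1/2)))**3 = (1/(53 - 7/4))**3 = (1/(205/4))**3 = (4/205)**3 = 64/8615125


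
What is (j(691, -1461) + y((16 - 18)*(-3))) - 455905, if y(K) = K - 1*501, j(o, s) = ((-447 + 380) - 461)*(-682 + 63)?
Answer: -129568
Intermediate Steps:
j(o, s) = 326832 (j(o, s) = (-67 - 461)*(-619) = -528*(-619) = 326832)
y(K) = -501 + K (y(K) = K - 501 = -501 + K)
(j(691, -1461) + y((16 - 18)*(-3))) - 455905 = (326832 + (-501 + (16 - 18)*(-3))) - 455905 = (326832 + (-501 - 2*(-3))) - 455905 = (326832 + (-501 + 6)) - 455905 = (326832 - 495) - 455905 = 326337 - 455905 = -129568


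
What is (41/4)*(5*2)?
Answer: 205/2 ≈ 102.50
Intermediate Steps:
(41/4)*(5*2) = (41*(¼))*10 = (41/4)*10 = 205/2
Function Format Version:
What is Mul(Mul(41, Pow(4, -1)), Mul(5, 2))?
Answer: Rational(205, 2) ≈ 102.50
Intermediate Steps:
Mul(Mul(41, Pow(4, -1)), Mul(5, 2)) = Mul(Mul(41, Rational(1, 4)), 10) = Mul(Rational(41, 4), 10) = Rational(205, 2)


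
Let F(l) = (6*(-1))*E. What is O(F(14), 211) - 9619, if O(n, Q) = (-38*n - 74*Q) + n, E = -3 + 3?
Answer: -25233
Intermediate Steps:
E = 0
F(l) = 0 (F(l) = (6*(-1))*0 = -6*0 = 0)
O(n, Q) = -74*Q - 37*n (O(n, Q) = (-74*Q - 38*n) + n = -74*Q - 37*n)
O(F(14), 211) - 9619 = (-74*211 - 37*0) - 9619 = (-15614 + 0) - 9619 = -15614 - 9619 = -25233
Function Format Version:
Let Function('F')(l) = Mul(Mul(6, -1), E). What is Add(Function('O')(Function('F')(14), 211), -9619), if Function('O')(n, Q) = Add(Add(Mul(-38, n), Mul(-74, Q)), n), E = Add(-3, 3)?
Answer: -25233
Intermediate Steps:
E = 0
Function('F')(l) = 0 (Function('F')(l) = Mul(Mul(6, -1), 0) = Mul(-6, 0) = 0)
Function('O')(n, Q) = Add(Mul(-74, Q), Mul(-37, n)) (Function('O')(n, Q) = Add(Add(Mul(-74, Q), Mul(-38, n)), n) = Add(Mul(-74, Q), Mul(-37, n)))
Add(Function('O')(Function('F')(14), 211), -9619) = Add(Add(Mul(-74, 211), Mul(-37, 0)), -9619) = Add(Add(-15614, 0), -9619) = Add(-15614, -9619) = -25233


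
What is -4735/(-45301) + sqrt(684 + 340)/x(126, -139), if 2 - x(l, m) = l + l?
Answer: -132941/5662625 ≈ -0.023477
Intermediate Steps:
x(l, m) = 2 - 2*l (x(l, m) = 2 - (l + l) = 2 - 2*l)
-4735/(-45301) + sqrt(684 + 340)/x(126, -139) = -4735/(-45301) + sqrt(684 + 340)/(2 - 2*126) = -4735*(-1/45301) + sqrt(1024)/(2 - 252) = 4735/45301 + 32/(-250) = 4735/45301 + 32*(-1/250) = 4735/45301 - 16/125 = -132941/5662625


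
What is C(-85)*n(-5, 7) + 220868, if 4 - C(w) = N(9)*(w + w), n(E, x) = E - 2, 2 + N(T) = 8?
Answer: 213700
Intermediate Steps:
N(T) = 6 (N(T) = -2 + 8 = 6)
n(E, x) = -2 + E
C(w) = 4 - 12*w (C(w) = 4 - 6*(w + w) = 4 - 6*2*w = 4 - 12*w)
C(-85)*n(-5, 7) + 220868 = (4 - 12*(-85))*(-2 - 5) + 220868 = (4 + 1020)*(-7) + 220868 = 1024*(-7) + 220868 = -7168 + 220868 = 213700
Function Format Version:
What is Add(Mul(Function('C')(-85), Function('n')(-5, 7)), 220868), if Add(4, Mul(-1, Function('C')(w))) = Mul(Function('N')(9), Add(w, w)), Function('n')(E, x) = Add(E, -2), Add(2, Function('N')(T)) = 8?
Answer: 213700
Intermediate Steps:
Function('N')(T) = 6 (Function('N')(T) = Add(-2, 8) = 6)
Function('n')(E, x) = Add(-2, E)
Function('C')(w) = Add(4, Mul(-12, w)) (Function('C')(w) = Add(4, Mul(-1, Mul(6, Add(w, w)))) = Add(4, Mul(-1, Mul(6, Mul(2, w)))) = Add(4, Mul(-1, Mul(12, w))) = Add(4, Mul(-12, w)))
Add(Mul(Function('C')(-85), Function('n')(-5, 7)), 220868) = Add(Mul(Add(4, Mul(-12, -85)), Add(-2, -5)), 220868) = Add(Mul(Add(4, 1020), -7), 220868) = Add(Mul(1024, -7), 220868) = Add(-7168, 220868) = 213700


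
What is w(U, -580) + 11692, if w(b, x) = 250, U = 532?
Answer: 11942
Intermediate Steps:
w(U, -580) + 11692 = 250 + 11692 = 11942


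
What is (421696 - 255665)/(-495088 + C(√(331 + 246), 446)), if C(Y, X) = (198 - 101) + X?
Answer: -166031/494545 ≈ -0.33572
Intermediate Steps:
C(Y, X) = 97 + X
(421696 - 255665)/(-495088 + C(√(331 + 246), 446)) = (421696 - 255665)/(-495088 + (97 + 446)) = 166031/(-495088 + 543) = 166031/(-494545) = 166031*(-1/494545) = -166031/494545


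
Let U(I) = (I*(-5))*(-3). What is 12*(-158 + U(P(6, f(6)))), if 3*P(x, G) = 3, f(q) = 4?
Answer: -1716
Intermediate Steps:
P(x, G) = 1 (P(x, G) = (⅓)*3 = 1)
U(I) = 15*I (U(I) = -5*I*(-3) = 15*I)
12*(-158 + U(P(6, f(6)))) = 12*(-158 + 15*1) = 12*(-158 + 15) = 12*(-143) = -1716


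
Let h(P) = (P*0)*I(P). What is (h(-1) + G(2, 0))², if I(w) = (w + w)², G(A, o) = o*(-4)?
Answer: 0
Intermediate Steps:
G(A, o) = -4*o
I(w) = 4*w² (I(w) = (2*w)² = 4*w²)
h(P) = 0 (h(P) = (P*0)*(4*P²) = 0*(4*P²) = 0)
(h(-1) + G(2, 0))² = (0 - 4*0)² = (0 + 0)² = 0² = 0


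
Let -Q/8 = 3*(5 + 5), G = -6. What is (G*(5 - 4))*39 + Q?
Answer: -474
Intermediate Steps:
Q = -240 (Q = -24*(5 + 5) = -24*10 = -8*30 = -240)
(G*(5 - 4))*39 + Q = -6*(5 - 4)*39 - 240 = -6*1*39 - 240 = -6*39 - 240 = -234 - 240 = -474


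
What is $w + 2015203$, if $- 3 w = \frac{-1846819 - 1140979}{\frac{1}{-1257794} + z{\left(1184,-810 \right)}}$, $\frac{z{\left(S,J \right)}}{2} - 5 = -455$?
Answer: $\frac{6839959625539397}{3396043803} \approx 2.0141 \cdot 10^{6}$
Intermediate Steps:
$z{\left(S,J \right)} = -900$ ($z{\left(S,J \right)} = 10 + 2 \left(-455\right) = 10 - 910 = -900$)
$w = - \frac{3758034397612}{3396043803}$ ($w = - \frac{\left(-1846819 - 1140979\right) \frac{1}{\frac{1}{-1257794} - 900}}{3} = - \frac{\left(-2987798\right) \frac{1}{- \frac{1}{1257794} - 900}}{3} = - \frac{\left(-2987798\right) \frac{1}{- \frac{1132014601}{1257794}}}{3} = - \frac{\left(-2987798\right) \left(- \frac{1257794}{1132014601}\right)}{3} = \left(- \frac{1}{3}\right) \frac{3758034397612}{1132014601} = - \frac{3758034397612}{3396043803} \approx -1106.6$)
$w + 2015203 = - \frac{3758034397612}{3396043803} + 2015203 = \frac{6839959625539397}{3396043803}$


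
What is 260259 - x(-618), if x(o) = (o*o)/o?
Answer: 260877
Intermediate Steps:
x(o) = o (x(o) = o²/o = o)
260259 - x(-618) = 260259 - 1*(-618) = 260259 + 618 = 260877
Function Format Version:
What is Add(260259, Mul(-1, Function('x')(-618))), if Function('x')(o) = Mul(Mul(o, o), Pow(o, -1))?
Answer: 260877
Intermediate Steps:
Function('x')(o) = o (Function('x')(o) = Mul(Pow(o, 2), Pow(o, -1)) = o)
Add(260259, Mul(-1, Function('x')(-618))) = Add(260259, Mul(-1, -618)) = Add(260259, 618) = 260877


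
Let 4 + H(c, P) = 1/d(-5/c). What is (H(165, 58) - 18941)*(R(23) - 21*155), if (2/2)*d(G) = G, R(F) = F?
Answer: 61336896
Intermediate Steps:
d(G) = G
H(c, P) = -4 - c/5 (H(c, P) = -4 + 1/(-5/c) = -4 - c/5)
(H(165, 58) - 18941)*(R(23) - 21*155) = ((-4 - 1/5*165) - 18941)*(23 - 21*155) = ((-4 - 33) - 18941)*(23 - 3255) = (-37 - 18941)*(-3232) = -18978*(-3232) = 61336896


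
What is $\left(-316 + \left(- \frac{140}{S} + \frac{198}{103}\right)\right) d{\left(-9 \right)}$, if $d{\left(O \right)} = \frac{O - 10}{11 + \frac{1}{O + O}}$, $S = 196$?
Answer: $\frac{77622030}{142037} \approx 546.49$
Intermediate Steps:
$d{\left(O \right)} = \frac{-10 + O}{11 + \frac{1}{2 O}}$
$\left(-316 + \left(- \frac{140}{S} + \frac{198}{103}\right)\right) d{\left(-9 \right)} = \left(-316 + \left(- \frac{140}{196} + \frac{198}{103}\right)\right) 2 \left(-9\right) \frac{1}{1 + 22 \left(-9\right)} \left(-10 - 9\right) = \left(-316 + \left(\left(-140\right) \frac{1}{196} + 198 \cdot \frac{1}{103}\right)\right) 2 \left(-9\right) \frac{1}{1 - 198} \left(-19\right) = \left(-316 + \left(- \frac{5}{7} + \frac{198}{103}\right)\right) 2 \left(-9\right) \frac{1}{-197} \left(-19\right) = \left(-316 + \frac{871}{721}\right) 2 \left(-9\right) \left(- \frac{1}{197}\right) \left(-19\right) = \left(- \frac{226965}{721}\right) \left(- \frac{342}{197}\right) = \frac{77622030}{142037}$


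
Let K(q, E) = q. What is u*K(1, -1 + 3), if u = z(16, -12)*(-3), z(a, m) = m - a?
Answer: 84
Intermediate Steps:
u = 84 (u = (-12 - 1*16)*(-3) = (-12 - 16)*(-3) = -28*(-3) = 84)
u*K(1, -1 + 3) = 84*1 = 84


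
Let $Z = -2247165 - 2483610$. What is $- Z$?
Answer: $4730775$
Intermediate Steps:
$Z = -4730775$ ($Z = -2247165 - 2483610 = -4730775$)
$- Z = \left(-1\right) \left(-4730775\right) = 4730775$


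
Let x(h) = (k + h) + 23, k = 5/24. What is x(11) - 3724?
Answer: -88555/24 ≈ -3689.8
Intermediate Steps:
k = 5/24 (k = 5*(1/24) = 5/24 ≈ 0.20833)
x(h) = 557/24 + h (x(h) = (5/24 + h) + 23 = 557/24 + h)
x(11) - 3724 = (557/24 + 11) - 3724 = 821/24 - 3724 = -88555/24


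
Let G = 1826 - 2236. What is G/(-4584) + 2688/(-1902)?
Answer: -961831/726564 ≈ -1.3238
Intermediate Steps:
G = -410
G/(-4584) + 2688/(-1902) = -410/(-4584) + 2688/(-1902) = -410*(-1/4584) + 2688*(-1/1902) = 205/2292 - 448/317 = -961831/726564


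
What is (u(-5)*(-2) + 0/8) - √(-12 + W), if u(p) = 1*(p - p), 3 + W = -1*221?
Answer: -2*I*√59 ≈ -15.362*I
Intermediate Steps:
W = -224 (W = -3 - 1*221 = -3 - 221 = -224)
u(p) = 0 (u(p) = 1*0 = 0)
(u(-5)*(-2) + 0/8) - √(-12 + W) = (0*(-2) + 0/8) - √(-12 - 224) = (0 + 0*(⅛)) - √(-236) = (0 + 0) - 2*I*√59 = 0 - 2*I*√59 = -2*I*√59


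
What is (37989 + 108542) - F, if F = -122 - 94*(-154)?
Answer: 132177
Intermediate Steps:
F = 14354 (F = -122 + 14476 = 14354)
(37989 + 108542) - F = (37989 + 108542) - 1*14354 = 146531 - 14354 = 132177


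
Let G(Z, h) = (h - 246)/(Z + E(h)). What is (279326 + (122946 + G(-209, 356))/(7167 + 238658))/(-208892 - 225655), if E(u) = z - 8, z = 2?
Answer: -984204595502/1531122733275 ≈ -0.64280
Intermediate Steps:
E(u) = -6 (E(u) = 2 - 8 = -6)
G(Z, h) = (-246 + h)/(-6 + Z) (G(Z, h) = (h - 246)/(Z - 6) = (-246 + h)/(-6 + Z))
(279326 + (122946 + G(-209, 356))/(7167 + 238658))/(-208892 - 225655) = (279326 + (122946 + (-246 + 356)/(-6 - 209))/(7167 + 238658))/(-208892 - 225655) = (279326 + (122946 + 110/(-215))/245825)/(-434547) = (279326 + (122946 - 1/215*110)*(1/245825))*(-1/434547) = (279326 + (122946 - 22/43)*(1/245825))*(-1/434547) = (279326 + (5286656/43)*(1/245825))*(-1/434547) = (279326 + 5286656/10570475)*(-1/434547) = (2952613786506/10570475)*(-1/434547) = -984204595502/1531122733275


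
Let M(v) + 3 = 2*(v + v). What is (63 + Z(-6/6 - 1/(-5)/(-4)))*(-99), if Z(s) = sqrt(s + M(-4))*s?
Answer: -6237 + 2079*I*sqrt(2005)/200 ≈ -6237.0 + 465.46*I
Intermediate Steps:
M(v) = -3 + 4*v (M(v) = -3 + 2*(v + v) = -3 + 2*(2*v) = -3 + 4*v)
Z(s) = s*sqrt(-19 + s) (Z(s) = sqrt(s + (-3 + 4*(-4)))*s = sqrt(s + (-3 - 16))*s = sqrt(s - 19)*s = sqrt(-19 + s)*s = s*sqrt(-19 + s))
(63 + Z(-6/6 - 1/(-5)/(-4)))*(-99) = (63 + (-6/6 - 1/(-5)/(-4))*sqrt(-19 + (-6/6 - 1/(-5)/(-4))))*(-99) = (63 + (-6*1/6 - 1*(-1/5)*(-1/4))*sqrt(-19 + (-6*1/6 - 1*(-1/5)*(-1/4))))*(-99) = (63 + (-1 + (1/5)*(-1/4))*sqrt(-19 + (-1 + (1/5)*(-1/4))))*(-99) = (63 + (-1 - 1/20)*sqrt(-19 + (-1 - 1/20)))*(-99) = (63 - 21*sqrt(-19 - 21/20)/20)*(-99) = (63 - 21*I*sqrt(2005)/200)*(-99) = -6237 + 2079*I*sqrt(2005)/200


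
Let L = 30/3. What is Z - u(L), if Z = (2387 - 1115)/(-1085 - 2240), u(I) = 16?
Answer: -54472/3325 ≈ -16.383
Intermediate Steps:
L = 10 (L = 30*(1/3) = 10)
Z = -1272/3325 (Z = 1272/(-3325) = 1272*(-1/3325) = -1272/3325 ≈ -0.38256)
Z - u(L) = -1272/3325 - 1*16 = -1272/3325 - 16 = -54472/3325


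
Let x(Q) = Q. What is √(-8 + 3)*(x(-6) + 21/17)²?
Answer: 6561*I*√5/289 ≈ 50.764*I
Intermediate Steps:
√(-8 + 3)*(x(-6) + 21/17)² = √(-8 + 3)*(-6 + 21/17)² = √(-5)*(-6 + 21*(1/17))² = (I*√5)*(-6 + 21/17)² = (I*√5)*(-81/17)² = (I*√5)*(6561/289) = 6561*I*√5/289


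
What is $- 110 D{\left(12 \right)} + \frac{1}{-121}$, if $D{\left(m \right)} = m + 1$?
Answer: $- \frac{173031}{121} \approx -1430.0$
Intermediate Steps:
$D{\left(m \right)} = 1 + m$
$- 110 D{\left(12 \right)} + \frac{1}{-121} = - 110 \left(1 + 12\right) + \frac{1}{-121} = \left(-110\right) 13 - \frac{1}{121} = -1430 - \frac{1}{121} = - \frac{173031}{121}$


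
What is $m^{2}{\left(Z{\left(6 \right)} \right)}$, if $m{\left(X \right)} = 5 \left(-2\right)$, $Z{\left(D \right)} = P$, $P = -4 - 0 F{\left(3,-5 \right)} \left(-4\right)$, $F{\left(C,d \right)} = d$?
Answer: $100$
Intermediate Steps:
$P = -4$ ($P = -4 - 0 \left(-5\right) \left(-4\right) = -4 - 0 \left(-4\right) = -4 - 0 = -4 + 0 = -4$)
$Z{\left(D \right)} = -4$
$m{\left(X \right)} = -10$
$m^{2}{\left(Z{\left(6 \right)} \right)} = \left(-10\right)^{2} = 100$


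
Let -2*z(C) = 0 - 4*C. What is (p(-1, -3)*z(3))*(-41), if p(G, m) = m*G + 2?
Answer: -1230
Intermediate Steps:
p(G, m) = 2 + G*m (p(G, m) = G*m + 2 = 2 + G*m)
z(C) = 2*C (z(C) = -(0 - 4*C)/2 = -(-2)*C = 2*C)
(p(-1, -3)*z(3))*(-41) = ((2 - 1*(-3))*(2*3))*(-41) = ((2 + 3)*6)*(-41) = (5*6)*(-41) = 30*(-41) = -1230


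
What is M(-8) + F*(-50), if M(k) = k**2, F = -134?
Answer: 6764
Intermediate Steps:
M(-8) + F*(-50) = (-8)**2 - 134*(-50) = 64 + 6700 = 6764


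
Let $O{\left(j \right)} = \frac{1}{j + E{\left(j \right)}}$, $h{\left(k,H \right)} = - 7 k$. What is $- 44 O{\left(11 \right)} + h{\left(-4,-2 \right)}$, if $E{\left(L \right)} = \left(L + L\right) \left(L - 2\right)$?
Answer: $\frac{528}{19} \approx 27.789$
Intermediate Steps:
$E{\left(L \right)} = 2 L \left(-2 + L\right)$
$O{\left(j \right)} = \frac{1}{j + 2 j \left(-2 + j\right)}$
$- 44 O{\left(11 \right)} + h{\left(-4,-2 \right)} = - 44 \frac{1}{11 \left(-3 + 2 \cdot 11\right)} - -28 = - 44 \frac{1}{11 \left(-3 + 22\right)} + 28 = - 44 \frac{1}{11 \cdot 19} + 28 = - 44 \cdot \frac{1}{11} \cdot \frac{1}{19} + 28 = \left(-44\right) \frac{1}{209} + 28 = - \frac{4}{19} + 28 = \frac{528}{19}$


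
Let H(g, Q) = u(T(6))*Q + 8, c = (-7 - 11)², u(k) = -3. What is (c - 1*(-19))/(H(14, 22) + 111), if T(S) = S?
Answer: 343/53 ≈ 6.4717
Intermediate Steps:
c = 324 (c = (-18)² = 324)
H(g, Q) = 8 - 3*Q (H(g, Q) = -3*Q + 8 = 8 - 3*Q)
(c - 1*(-19))/(H(14, 22) + 111) = (324 - 1*(-19))/((8 - 3*22) + 111) = (324 + 19)/((8 - 66) + 111) = 343/(-58 + 111) = 343/53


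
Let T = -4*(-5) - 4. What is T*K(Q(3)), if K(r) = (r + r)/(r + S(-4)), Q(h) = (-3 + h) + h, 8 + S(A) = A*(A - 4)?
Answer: 32/9 ≈ 3.5556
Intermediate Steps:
S(A) = -8 + A*(-4 + A) (S(A) = -8 + A*(A - 4) = -8 + A*(-4 + A))
Q(h) = -3 + 2*h
K(r) = 2*r/(24 + r) (K(r) = (r + r)/(r + (-8 + (-4)**2 - 4*(-4))) = (2*r)/(r + (-8 + 16 + 16)) = (2*r)/(r + 24) = (2*r)/(24 + r) = 2*r/(24 + r))
T = 16 (T = 20 - 4 = 16)
T*K(Q(3)) = 16*(2*(-3 + 2*3)/(24 + (-3 + 2*3))) = 16*(2*(-3 + 6)/(24 + (-3 + 6))) = 16*(2*3/(24 + 3)) = 16*(2*3/27) = 16*(2*3*(1/27)) = 16*(2/9) = 32/9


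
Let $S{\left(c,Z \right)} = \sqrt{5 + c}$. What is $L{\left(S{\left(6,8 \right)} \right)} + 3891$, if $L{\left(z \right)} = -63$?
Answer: $3828$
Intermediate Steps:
$L{\left(S{\left(6,8 \right)} \right)} + 3891 = -63 + 3891 = 3828$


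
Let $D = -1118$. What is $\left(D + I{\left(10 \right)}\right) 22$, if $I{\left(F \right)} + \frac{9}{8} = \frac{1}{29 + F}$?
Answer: $- \frac{3840749}{156} \approx -24620.0$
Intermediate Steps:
$I{\left(F \right)} = - \frac{9}{8} + \frac{1}{29 + F}$
$\left(D + I{\left(10 \right)}\right) 22 = \left(-1118 + \frac{-253 - 90}{8 \left(29 + 10\right)}\right) 22 = \left(-1118 + \frac{-253 - 90}{8 \cdot 39}\right) 22 = \left(-1118 + \frac{1}{8} \cdot \frac{1}{39} \left(-343\right)\right) 22 = \left(-1118 - \frac{343}{312}\right) 22 = \left(- \frac{349159}{312}\right) 22 = - \frac{3840749}{156}$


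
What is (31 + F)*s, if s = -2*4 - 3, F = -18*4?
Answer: 451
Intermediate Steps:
F = -72
s = -11 (s = -8 - 3 = -11)
(31 + F)*s = (31 - 72)*(-11) = -41*(-11) = 451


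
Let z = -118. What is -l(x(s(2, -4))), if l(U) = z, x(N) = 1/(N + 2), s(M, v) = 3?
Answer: 118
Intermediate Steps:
x(N) = 1/(2 + N)
l(U) = -118
-l(x(s(2, -4))) = -1*(-118) = 118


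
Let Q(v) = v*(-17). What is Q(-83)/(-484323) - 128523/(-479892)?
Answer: 2931881777/11067749196 ≈ 0.26490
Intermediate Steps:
Q(v) = -17*v
Q(-83)/(-484323) - 128523/(-479892) = -17*(-83)/(-484323) - 128523/(-479892) = 1411*(-1/484323) - 128523*(-1/479892) = -1411/484323 + 42841/159964 = 2931881777/11067749196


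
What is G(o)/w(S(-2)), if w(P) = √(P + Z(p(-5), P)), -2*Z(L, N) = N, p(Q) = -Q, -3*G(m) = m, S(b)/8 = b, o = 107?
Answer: 107*I*√2/12 ≈ 12.61*I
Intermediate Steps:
S(b) = 8*b
G(m) = -m/3
Z(L, N) = -N/2
w(P) = √2*√P/2 (w(P) = √(P - P/2) = √(P/2) = √2*√P/2)
G(o)/w(S(-2)) = (-⅓*107)/((√2*√(8*(-2))/2)) = -107*(-I*√2/4)/3 = -(-107)*I*√2/12 = 107*I*√2/12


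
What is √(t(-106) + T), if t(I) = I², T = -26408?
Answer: 2*I*√3793 ≈ 123.17*I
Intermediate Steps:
√(t(-106) + T) = √((-106)² - 26408) = √(11236 - 26408) = √(-15172) = 2*I*√3793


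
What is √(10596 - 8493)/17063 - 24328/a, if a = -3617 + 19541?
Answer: -6082/3981 + √2103/17063 ≈ -1.5251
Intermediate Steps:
a = 15924
√(10596 - 8493)/17063 - 24328/a = √(10596 - 8493)/17063 - 24328/15924 = √2103*(1/17063) - 24328*1/15924 = √2103/17063 - 6082/3981 = -6082/3981 + √2103/17063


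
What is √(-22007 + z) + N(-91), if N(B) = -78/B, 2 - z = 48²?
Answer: 6/7 + 3*I*√2701 ≈ 0.85714 + 155.91*I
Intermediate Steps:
z = -2302 (z = 2 - 1*48² = 2 - 1*2304 = 2 - 2304 = -2302)
√(-22007 + z) + N(-91) = √(-22007 - 2302) - 78/(-91) = √(-24309) - 78*(-1/91) = 3*I*√2701 + 6/7 = 6/7 + 3*I*√2701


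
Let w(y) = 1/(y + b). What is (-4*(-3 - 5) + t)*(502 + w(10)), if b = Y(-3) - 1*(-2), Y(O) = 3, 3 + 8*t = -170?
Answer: 625073/120 ≈ 5208.9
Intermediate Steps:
t = -173/8 (t = -3/8 + (⅛)*(-170) = -3/8 - 85/4 = -173/8 ≈ -21.625)
b = 5 (b = 3 - 1*(-2) = 3 + 2 = 5)
w(y) = 1/(5 + y) (w(y) = 1/(y + 5) = 1/(5 + y))
(-4*(-3 - 5) + t)*(502 + w(10)) = (-4*(-3 - 5) - 173/8)*(502 + 1/(5 + 10)) = (-4*(-8) - 173/8)*(502 + 1/15) = (32 - 173/8)*(502 + 1/15) = (83/8)*(7531/15) = 625073/120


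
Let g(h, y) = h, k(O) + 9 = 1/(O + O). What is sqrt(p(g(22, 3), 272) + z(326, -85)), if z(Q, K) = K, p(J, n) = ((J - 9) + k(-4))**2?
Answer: I*sqrt(4479)/8 ≈ 8.3657*I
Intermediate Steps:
k(O) = -9 + 1/(2*O) (k(O) = -9 + 1/(O + O) = -9 + 1/(2*O))
p(J, n) = (-145/8 + J)**2 (p(J, n) = ((J - 9) + (-9 + (1/2)/(-4)))**2 = ((-9 + J) + (-9 + (1/2)*(-1/4)))**2 = ((-9 + J) + (-9 - 1/8))**2 = ((-9 + J) - 73/8)**2 = (-145/8 + J)**2)
sqrt(p(g(22, 3), 272) + z(326, -85)) = sqrt((145 - 8*22)**2/64 - 85) = sqrt((145 - 176)**2/64 - 85) = sqrt((1/64)*(-31)**2 - 85) = sqrt((1/64)*961 - 85) = sqrt(961/64 - 85) = sqrt(-4479/64) = I*sqrt(4479)/8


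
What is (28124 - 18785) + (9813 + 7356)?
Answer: 26508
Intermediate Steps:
(28124 - 18785) + (9813 + 7356) = 9339 + 17169 = 26508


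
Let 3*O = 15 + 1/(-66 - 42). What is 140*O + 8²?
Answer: 61849/81 ≈ 763.57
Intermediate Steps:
O = 1619/324 (O = (15 + 1/(-66 - 42))/3 = (15 + 1/(-108))/3 = (15 - 1/108)/3 = (⅓)*(1619/108) = 1619/324 ≈ 4.9969)
140*O + 8² = 140*(1619/324) + 8² = 56665/81 + 64 = 61849/81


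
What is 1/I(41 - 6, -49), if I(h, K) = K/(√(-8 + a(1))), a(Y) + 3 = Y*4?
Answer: -I*√7/49 ≈ -0.053995*I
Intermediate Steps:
a(Y) = -3 + 4*Y (a(Y) = -3 + Y*4 = -3 + 4*Y)
I(h, K) = -I*K*√7/7 (I(h, K) = K/(√(-8 + (-3 + 4*1))) = K/(√(-8 + (-3 + 4))) = K/(√(-8 + 1)) = K/(√(-7)) = K/((I*√7)) = K*(-I*√7/7) = -I*K*√7/7)
1/I(41 - 6, -49) = 1/(-⅐*I*(-49)*√7) = 1/(7*I*√7) = -I*√7/49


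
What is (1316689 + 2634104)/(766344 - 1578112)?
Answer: -3950793/811768 ≈ -4.8669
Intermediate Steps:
(1316689 + 2634104)/(766344 - 1578112) = 3950793/(-811768) = 3950793*(-1/811768) = -3950793/811768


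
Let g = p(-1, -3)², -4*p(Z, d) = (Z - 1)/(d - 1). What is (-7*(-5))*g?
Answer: 35/64 ≈ 0.54688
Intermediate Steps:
p(Z, d) = -(-1 + Z)/(4*(-1 + d)) (p(Z, d) = -(Z - 1)/(4*(d - 1)) = -(-1 + Z)/(4*(-1 + d)))
g = 1/64 (g = ((1 - 1*(-1))/(4*(-1 - 3)))² = ((¼)*(1 + 1)/(-4))² = ((¼)*(-¼)*2)² = (-⅛)² = 1/64 ≈ 0.015625)
(-7*(-5))*g = -7*(-5)*(1/64) = 35*(1/64) = 35/64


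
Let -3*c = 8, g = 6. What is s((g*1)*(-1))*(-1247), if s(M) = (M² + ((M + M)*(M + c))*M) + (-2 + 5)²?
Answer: 722013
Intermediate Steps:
c = -8/3 (c = -⅓*8 = -8/3 ≈ -2.6667)
s(M) = 9 + M² + 2*M²*(-8/3 + M) (s(M) = (M² + ((M + M)*(M - 8/3))*M) + (-2 + 5)² = (M² + ((2*M)*(-8/3 + M))*M) + 3² = (M² + (2*M*(-8/3 + M))*M) + 9 = (M² + 2*M²*(-8/3 + M)) + 9 = 9 + M² + 2*M²*(-8/3 + M))
s((g*1)*(-1))*(-1247) = (9 + 2*((6*1)*(-1))³ - 13*((6*1)*(-1))²/3)*(-1247) = (9 + 2*(6*(-1))³ - 13*(6*(-1))²/3)*(-1247) = (9 + 2*(-6)³ - 13/3*(-6)²)*(-1247) = (9 + 2*(-216) - 13/3*36)*(-1247) = (9 - 432 - 156)*(-1247) = -579*(-1247) = 722013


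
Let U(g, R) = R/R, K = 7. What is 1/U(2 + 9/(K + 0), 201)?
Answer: 1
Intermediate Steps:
U(g, R) = 1
1/U(2 + 9/(K + 0), 201) = 1/1 = 1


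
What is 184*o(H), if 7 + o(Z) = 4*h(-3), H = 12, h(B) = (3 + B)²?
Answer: -1288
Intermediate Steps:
o(Z) = -7 (o(Z) = -7 + 4*(3 - 3)² = -7 + 4*0² = -7 + 4*0 = -7 + 0 = -7)
184*o(H) = 184*(-7) = -1288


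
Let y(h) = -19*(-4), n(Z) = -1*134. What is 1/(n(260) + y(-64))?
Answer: -1/58 ≈ -0.017241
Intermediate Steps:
n(Z) = -134
y(h) = 76
1/(n(260) + y(-64)) = 1/(-134 + 76) = 1/(-58) = -1/58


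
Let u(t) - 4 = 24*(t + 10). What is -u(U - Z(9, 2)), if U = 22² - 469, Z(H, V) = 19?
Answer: -148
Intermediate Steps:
U = 15 (U = 484 - 469 = 15)
u(t) = 244 + 24*t (u(t) = 4 + 24*(t + 10) = 4 + 24*(10 + t) = 4 + (240 + 24*t) = 244 + 24*t)
-u(U - Z(9, 2)) = -(244 + 24*(15 - 1*19)) = -(244 + 24*(15 - 19)) = -(244 + 24*(-4)) = -(244 - 96) = -1*148 = -148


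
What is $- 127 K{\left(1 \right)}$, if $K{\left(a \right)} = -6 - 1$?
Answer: $889$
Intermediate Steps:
$K{\left(a \right)} = -7$ ($K{\left(a \right)} = -6 - 1 = -7$)
$- 127 K{\left(1 \right)} = \left(-127\right) \left(-7\right) = 889$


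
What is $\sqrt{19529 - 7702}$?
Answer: $\sqrt{11827} \approx 108.75$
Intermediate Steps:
$\sqrt{19529 - 7702} = \sqrt{11827}$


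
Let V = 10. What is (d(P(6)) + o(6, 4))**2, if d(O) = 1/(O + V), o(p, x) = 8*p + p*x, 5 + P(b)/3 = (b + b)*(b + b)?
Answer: 945255025/182329 ≈ 5184.3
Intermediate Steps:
P(b) = -15 + 12*b**2 (P(b) = -15 + 3*((b + b)*(b + b)) = -15 + 3*((2*b)*(2*b)) = -15 + 3*(4*b**2) = -15 + 12*b**2)
d(O) = 1/(10 + O) (d(O) = 1/(O + 10) = 1/(10 + O))
(d(P(6)) + o(6, 4))**2 = (1/(10 + (-15 + 12*6**2)) + 6*(8 + 4))**2 = (1/(10 + (-15 + 12*36)) + 6*12)**2 = (1/(10 + (-15 + 432)) + 72)**2 = (1/(10 + 417) + 72)**2 = (1/427 + 72)**2 = (30745/427)**2 = 945255025/182329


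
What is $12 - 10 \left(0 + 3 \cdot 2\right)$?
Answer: $-48$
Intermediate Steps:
$12 - 10 \left(0 + 3 \cdot 2\right) = 12 - 10 \left(0 + 6\right) = 12 - 60 = -48$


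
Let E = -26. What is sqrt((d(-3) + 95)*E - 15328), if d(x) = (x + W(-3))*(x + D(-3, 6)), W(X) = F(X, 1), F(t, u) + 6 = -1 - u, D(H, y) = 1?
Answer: I*sqrt(18370) ≈ 135.54*I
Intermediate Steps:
F(t, u) = -7 - u (F(t, u) = -6 + (-1 - u) = -7 - u)
W(X) = -8 (W(X) = -7 - 1*1 = -7 - 1 = -8)
d(x) = (1 + x)*(-8 + x) (d(x) = (x - 8)*(x + 1) = (-8 + x)*(1 + x) = (1 + x)*(-8 + x))
sqrt((d(-3) + 95)*E - 15328) = sqrt(((-8 + (-3)**2 - 7*(-3)) + 95)*(-26) - 15328) = sqrt(((-8 + 9 + 21) + 95)*(-26) - 15328) = sqrt((22 + 95)*(-26) - 15328) = sqrt(117*(-26) - 15328) = sqrt(-3042 - 15328) = sqrt(-18370) = I*sqrt(18370)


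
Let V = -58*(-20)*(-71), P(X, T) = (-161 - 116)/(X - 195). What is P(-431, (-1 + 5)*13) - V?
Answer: 51557637/626 ≈ 82361.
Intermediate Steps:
P(X, T) = -277/(-195 + X)
V = -82360 (V = 1160*(-71) = -82360)
P(-431, (-1 + 5)*13) - V = -277/(-195 - 431) - 1*(-82360) = -277/(-626) + 82360 = -277*(-1/626) + 82360 = 277/626 + 82360 = 51557637/626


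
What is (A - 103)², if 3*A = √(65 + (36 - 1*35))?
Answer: (309 - √66)²/9 ≈ 10058.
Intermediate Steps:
A = √66/3 (A = √(65 + (36 - 1*35))/3 = √(65 + (36 - 35))/3 = √(65 + 1)/3 = √66/3 ≈ 2.7080)
(A - 103)² = (√66/3 - 103)² = (-103 + √66/3)²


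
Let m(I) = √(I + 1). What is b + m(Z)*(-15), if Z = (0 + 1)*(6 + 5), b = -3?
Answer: -3 - 30*√3 ≈ -54.962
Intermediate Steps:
Z = 11 (Z = 1*11 = 11)
m(I) = √(1 + I)
b + m(Z)*(-15) = -3 + √(1 + 11)*(-15) = -3 + √12*(-15) = -3 + (2*√3)*(-15) = -3 - 30*√3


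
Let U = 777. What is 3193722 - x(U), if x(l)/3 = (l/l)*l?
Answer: 3191391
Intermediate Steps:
x(l) = 3*l (x(l) = 3*((l/l)*l) = 3*(1*l) = 3*l)
3193722 - x(U) = 3193722 - 3*777 = 3193722 - 1*2331 = 3193722 - 2331 = 3191391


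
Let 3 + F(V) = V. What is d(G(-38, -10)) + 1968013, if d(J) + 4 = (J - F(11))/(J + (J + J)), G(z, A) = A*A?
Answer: 147600698/75 ≈ 1.9680e+6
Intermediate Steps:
G(z, A) = A²
F(V) = -3 + V
d(J) = -4 + (-8 + J)/(3*J) (d(J) = -4 + (J - (-3 + 11))/(J + (J + J)) = -4 + (J - 1*8)/(J + 2*J) = -4 + (J - 8)/((3*J)) = -4 + (-8 + J)*(1/(3*J)) = -4 + (-8 + J)/(3*J))
d(G(-38, -10)) + 1968013 = (-8 - 11*(-10)²)/(3*((-10)²)) + 1968013 = (⅓)*(-8 - 11*100)/100 + 1968013 = (⅓)*(1/100)*(-8 - 1100) + 1968013 = (⅓)*(1/100)*(-1108) + 1968013 = -277/75 + 1968013 = 147600698/75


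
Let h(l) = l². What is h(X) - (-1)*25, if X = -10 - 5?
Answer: 250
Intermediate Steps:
X = -15
h(X) - (-1)*25 = (-15)² - (-1)*25 = 225 - 1*(-25) = 225 + 25 = 250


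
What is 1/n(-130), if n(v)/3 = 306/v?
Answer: -65/459 ≈ -0.14161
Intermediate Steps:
n(v) = 918/v (n(v) = 3*(306/v) = 918/v)
1/n(-130) = 1/(918/(-130)) = 1/(918*(-1/130)) = 1/(-459/65) = -65/459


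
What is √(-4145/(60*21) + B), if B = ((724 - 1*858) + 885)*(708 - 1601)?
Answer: 17*I*√4093495/42 ≈ 818.93*I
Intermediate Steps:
B = -670643 (B = ((724 - 858) + 885)*(-893) = (-134 + 885)*(-893) = 751*(-893) = -670643)
√(-4145/(60*21) + B) = √(-4145/(60*21) - 670643) = √(-4145/1260 - 670643) = √(-4145*1/1260 - 670643) = √(-829/252 - 670643) = √(-169002865/252) = 17*I*√4093495/42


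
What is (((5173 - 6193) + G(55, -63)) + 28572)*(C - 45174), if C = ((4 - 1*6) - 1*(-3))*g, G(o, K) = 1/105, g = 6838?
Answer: -110904552896/105 ≈ -1.0562e+9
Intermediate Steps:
G(o, K) = 1/105
C = 6838 (C = ((4 - 1*6) - 1*(-3))*6838 = ((4 - 6) + 3)*6838 = (-2 + 3)*6838 = 1*6838 = 6838)
(((5173 - 6193) + G(55, -63)) + 28572)*(C - 45174) = (((5173 - 6193) + 1/105) + 28572)*(6838 - 45174) = ((-1020 + 1/105) + 28572)*(-38336) = (-107099/105 + 28572)*(-38336) = (2892961/105)*(-38336) = -110904552896/105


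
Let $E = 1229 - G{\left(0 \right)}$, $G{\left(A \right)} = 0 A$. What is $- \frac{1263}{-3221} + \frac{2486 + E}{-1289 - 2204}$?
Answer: $- \frac{7554356}{11250953} \approx -0.67144$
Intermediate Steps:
$G{\left(A \right)} = 0$
$E = 1229$ ($E = 1229 - 0 = 1229 + 0 = 1229$)
$- \frac{1263}{-3221} + \frac{2486 + E}{-1289 - 2204} = - \frac{1263}{-3221} + \frac{2486 + 1229}{-1289 - 2204} = \left(-1263\right) \left(- \frac{1}{3221}\right) + \frac{3715}{-3493} = \frac{1263}{3221} + 3715 \left(- \frac{1}{3493}\right) = \frac{1263}{3221} - \frac{3715}{3493} = - \frac{7554356}{11250953}$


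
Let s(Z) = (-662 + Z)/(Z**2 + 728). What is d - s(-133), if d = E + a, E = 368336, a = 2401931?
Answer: 17006669378/6139 ≈ 2.7703e+6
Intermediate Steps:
d = 2770267 (d = 368336 + 2401931 = 2770267)
s(Z) = (-662 + Z)/(728 + Z**2)
d - s(-133) = 2770267 - (-662 - 133)/(728 + (-133)**2) = 2770267 - (-795)/(728 + 17689) = 2770267 - (-795)/18417 = 2770267 - 1*(-265/6139) = 2770267 + 265/6139 = 17006669378/6139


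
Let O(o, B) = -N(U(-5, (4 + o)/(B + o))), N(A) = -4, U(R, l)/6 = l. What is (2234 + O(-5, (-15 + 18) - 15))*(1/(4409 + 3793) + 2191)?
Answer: 6703027459/1367 ≈ 4.9035e+6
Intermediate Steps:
U(R, l) = 6*l
O(o, B) = 4 (O(o, B) = -1*(-4) = 4)
(2234 + O(-5, (-15 + 18) - 15))*(1/(4409 + 3793) + 2191) = (2234 + 4)*(1/(4409 + 3793) + 2191) = 2238*(1/8202 + 2191) = 2238*(17970583/8202) = 6703027459/1367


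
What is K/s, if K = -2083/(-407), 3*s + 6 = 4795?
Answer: 6249/1949123 ≈ 0.0032061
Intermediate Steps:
s = 4789/3 (s = -2 + (1/3)*4795 = -2 + 4795/3 = 4789/3 ≈ 1596.3)
K = 2083/407 (K = -2083*(-1/407) = 2083/407 ≈ 5.1179)
K/s = 2083/(407*(4789/3)) = (2083/407)*(3/4789) = 6249/1949123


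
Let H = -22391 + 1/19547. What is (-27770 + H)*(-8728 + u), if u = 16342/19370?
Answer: 82874072085458594/189312695 ≈ 4.3776e+8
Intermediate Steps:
u = 8171/9685 (u = 16342*(1/19370) = 8171/9685 ≈ 0.84368)
H = -437676876/19547 (H = -22391 + 1/19547 = -437676876/19547 ≈ -22391.)
(-27770 + H)*(-8728 + u) = (-27770 - 437676876/19547)*(-8728 + 8171/9685) = -980497066/19547*(-84522509/9685) = 82874072085458594/189312695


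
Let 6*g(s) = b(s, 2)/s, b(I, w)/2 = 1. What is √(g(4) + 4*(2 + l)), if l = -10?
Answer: I*√1149/6 ≈ 5.6495*I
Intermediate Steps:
b(I, w) = 2 (b(I, w) = 2*1 = 2)
g(s) = 1/(3*s) (g(s) = (2/s)/6 = 1/(3*s))
√(g(4) + 4*(2 + l)) = √((⅓)/4 + 4*(2 - 10)) = √((⅓)*(¼) + 4*(-8)) = √(1/12 - 32) = √(-383/12) = I*√1149/6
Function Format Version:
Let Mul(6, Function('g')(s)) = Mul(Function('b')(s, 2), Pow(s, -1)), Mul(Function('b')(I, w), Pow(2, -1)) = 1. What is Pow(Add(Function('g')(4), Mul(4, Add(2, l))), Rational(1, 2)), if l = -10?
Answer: Mul(Rational(1, 6), I, Pow(1149, Rational(1, 2))) ≈ Mul(5.6495, I)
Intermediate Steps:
Function('b')(I, w) = 2 (Function('b')(I, w) = Mul(2, 1) = 2)
Function('g')(s) = Mul(Rational(1, 3), Pow(s, -1)) (Function('g')(s) = Mul(Rational(1, 6), Mul(2, Pow(s, -1))) = Mul(Rational(1, 3), Pow(s, -1)))
Pow(Add(Function('g')(4), Mul(4, Add(2, l))), Rational(1, 2)) = Pow(Add(Mul(Rational(1, 3), Pow(4, -1)), Mul(4, Add(2, -10))), Rational(1, 2)) = Pow(Add(Mul(Rational(1, 3), Rational(1, 4)), Mul(4, -8)), Rational(1, 2)) = Pow(Add(Rational(1, 12), -32), Rational(1, 2)) = Pow(Rational(-383, 12), Rational(1, 2)) = Mul(Rational(1, 6), I, Pow(1149, Rational(1, 2)))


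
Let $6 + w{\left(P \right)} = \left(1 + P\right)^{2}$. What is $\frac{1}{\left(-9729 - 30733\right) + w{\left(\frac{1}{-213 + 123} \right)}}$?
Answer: $- \frac{8100}{327782879} \approx -2.4711 \cdot 10^{-5}$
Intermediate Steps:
$w{\left(P \right)} = -6 + \left(1 + P\right)^{2}$
$\frac{1}{\left(-9729 - 30733\right) + w{\left(\frac{1}{-213 + 123} \right)}} = \frac{1}{\left(-9729 - 30733\right) - \left(6 - \left(1 + \frac{1}{-213 + 123}\right)^{2}\right)} = \frac{1}{-40462 - \left(6 - \left(1 + \frac{1}{-90}\right)^{2}\right)} = \frac{1}{-40462 - \left(6 - \left(1 - \frac{1}{90}\right)^{2}\right)} = \frac{1}{-40462 - \left(6 - \left(\frac{89}{90}\right)^{2}\right)} = \frac{1}{-40462 + \left(-6 + \frac{7921}{8100}\right)} = \frac{1}{-40462 - \frac{40679}{8100}} = \frac{1}{- \frac{327782879}{8100}} = - \frac{8100}{327782879}$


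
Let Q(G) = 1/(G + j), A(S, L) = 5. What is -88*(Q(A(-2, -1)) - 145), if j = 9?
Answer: 89276/7 ≈ 12754.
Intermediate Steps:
Q(G) = 1/(9 + G) (Q(G) = 1/(G + 9) = 1/(9 + G))
-88*(Q(A(-2, -1)) - 145) = -88*(1/(9 + 5) - 145) = -88*(1/14 - 145) = -88*(-2029/14) = 89276/7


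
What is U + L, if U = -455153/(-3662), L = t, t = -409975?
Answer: -1500873297/3662 ≈ -4.0985e+5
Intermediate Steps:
L = -409975
U = 455153/3662 (U = -455153*(-1/3662) = 455153/3662 ≈ 124.29)
U + L = 455153/3662 - 409975 = -1500873297/3662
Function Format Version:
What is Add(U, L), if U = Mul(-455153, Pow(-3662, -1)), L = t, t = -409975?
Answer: Rational(-1500873297, 3662) ≈ -4.0985e+5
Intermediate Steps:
L = -409975
U = Rational(455153, 3662) (U = Mul(-455153, Rational(-1, 3662)) = Rational(455153, 3662) ≈ 124.29)
Add(U, L) = Add(Rational(455153, 3662), -409975) = Rational(-1500873297, 3662)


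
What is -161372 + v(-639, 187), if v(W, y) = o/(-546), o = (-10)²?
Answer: -44054606/273 ≈ -1.6137e+5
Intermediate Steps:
o = 100
v(W, y) = -50/273 (v(W, y) = 100/(-546) = 100*(-1/546) = -50/273)
-161372 + v(-639, 187) = -161372 - 50/273 = -44054606/273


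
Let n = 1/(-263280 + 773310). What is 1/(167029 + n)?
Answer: 510030/85189800871 ≈ 5.9870e-6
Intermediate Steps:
n = 1/510030 ≈ 1.9607e-6
1/(167029 + n) = 1/(167029 + 1/510030) = 1/(85189800871/510030) = 510030/85189800871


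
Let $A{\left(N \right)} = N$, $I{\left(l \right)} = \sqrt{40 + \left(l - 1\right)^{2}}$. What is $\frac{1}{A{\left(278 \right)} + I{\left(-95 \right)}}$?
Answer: $\frac{139}{34014} - \frac{\sqrt{2314}}{34014} \approx 0.0026723$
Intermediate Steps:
$I{\left(l \right)} = \sqrt{40 + \left(-1 + l\right)^{2}}$
$\frac{1}{A{\left(278 \right)} + I{\left(-95 \right)}} = \frac{1}{278 + \sqrt{40 + \left(-1 - 95\right)^{2}}} = \frac{1}{278 + \sqrt{40 + \left(-96\right)^{2}}} = \frac{1}{278 + \sqrt{40 + 9216}} = \frac{1}{278 + \sqrt{9256}} = \frac{1}{278 + 2 \sqrt{2314}}$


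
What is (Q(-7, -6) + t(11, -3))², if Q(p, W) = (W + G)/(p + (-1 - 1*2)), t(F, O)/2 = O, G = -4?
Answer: 25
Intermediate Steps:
t(F, O) = 2*O
Q(p, W) = (-4 + W)/(-3 + p) (Q(p, W) = (W - 4)/(p + (-1 - 1*2)) = (-4 + W)/(p + (-1 - 2)) = (-4 + W)/(p - 3) = (-4 + W)/(-3 + p))
(Q(-7, -6) + t(11, -3))² = ((-4 - 6)/(-3 - 7) + 2*(-3))² = (-10/(-10) - 6)² = (-⅒*(-10) - 6)² = (1 - 6)² = (-5)² = 25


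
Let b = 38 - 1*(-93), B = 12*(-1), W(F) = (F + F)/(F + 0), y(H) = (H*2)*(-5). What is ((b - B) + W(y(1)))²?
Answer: 21025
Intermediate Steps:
y(H) = -10*H (y(H) = (2*H)*(-5) = -10*H)
W(F) = 2 (W(F) = (2*F)/F = 2)
B = -12
b = 131 (b = 38 + 93 = 131)
((b - B) + W(y(1)))² = ((131 - 1*(-12)) + 2)² = ((131 + 12) + 2)² = (143 + 2)² = 145² = 21025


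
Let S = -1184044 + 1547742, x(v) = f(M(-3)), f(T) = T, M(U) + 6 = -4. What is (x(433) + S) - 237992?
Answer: 125696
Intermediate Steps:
M(U) = -10 (M(U) = -6 - 4 = -10)
x(v) = -10
S = 363698
(x(433) + S) - 237992 = (-10 + 363698) - 237992 = 363688 - 237992 = 125696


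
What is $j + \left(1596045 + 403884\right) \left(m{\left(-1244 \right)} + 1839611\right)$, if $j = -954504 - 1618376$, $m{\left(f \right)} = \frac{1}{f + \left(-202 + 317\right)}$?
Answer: $\frac{4153691269840402}{1129} \approx 3.6791 \cdot 10^{12}$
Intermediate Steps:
$m{\left(f \right)} = \frac{1}{115 + f}$ ($m{\left(f \right)} = \frac{1}{f + 115} = \frac{1}{115 + f}$)
$j = -2572880$
$j + \left(1596045 + 403884\right) \left(m{\left(-1244 \right)} + 1839611\right) = -2572880 + \left(1596045 + 403884\right) \left(\frac{1}{115 - 1244} + 1839611\right) = -2572880 + 1999929 \left(\frac{1}{-1129} + 1839611\right) = -2572880 + 1999929 \left(- \frac{1}{1129} + 1839611\right) = -2572880 + 1999929 \cdot \frac{2076920818}{1129} = -2572880 + \frac{4153694174621922}{1129} = \frac{4153691269840402}{1129}$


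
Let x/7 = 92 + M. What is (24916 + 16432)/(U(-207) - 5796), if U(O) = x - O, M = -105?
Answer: -10337/1420 ≈ -7.2796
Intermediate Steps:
x = -91 (x = 7*(92 - 105) = 7*(-13) = -91)
U(O) = -91 - O
(24916 + 16432)/(U(-207) - 5796) = (24916 + 16432)/((-91 - 1*(-207)) - 5796) = 41348/((-91 + 207) - 5796) = 41348/(116 - 5796) = 41348/(-5680) = 41348*(-1/5680) = -10337/1420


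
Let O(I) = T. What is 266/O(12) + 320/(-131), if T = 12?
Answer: 15503/786 ≈ 19.724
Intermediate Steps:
O(I) = 12
266/O(12) + 320/(-131) = 266/12 + 320/(-131) = 266*(1/12) + 320*(-1/131) = 133/6 - 320/131 = 15503/786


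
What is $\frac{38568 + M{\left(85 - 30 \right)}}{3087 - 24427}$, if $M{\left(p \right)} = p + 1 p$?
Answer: $- \frac{19339}{10670} \approx -1.8125$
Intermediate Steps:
$M{\left(p \right)} = 2 p$ ($M{\left(p \right)} = p + p = 2 p$)
$\frac{38568 + M{\left(85 - 30 \right)}}{3087 - 24427} = \frac{38568 + 2 \left(85 - 30\right)}{3087 - 24427} = \frac{38568 + 2 \cdot 55}{-21340} = \left(38568 + 110\right) \left(- \frac{1}{21340}\right) = 38678 \left(- \frac{1}{21340}\right) = - \frac{19339}{10670}$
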